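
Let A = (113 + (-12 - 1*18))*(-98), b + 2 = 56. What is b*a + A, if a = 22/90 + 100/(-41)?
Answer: -1691764/205 ≈ -8252.5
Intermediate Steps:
b = 54 (b = -2 + 56 = 54)
a = -4049/1845 (a = 22*(1/90) + 100*(-1/41) = 11/45 - 100/41 = -4049/1845 ≈ -2.1946)
A = -8134 (A = (113 + (-12 - 18))*(-98) = (113 - 30)*(-98) = 83*(-98) = -8134)
b*a + A = 54*(-4049/1845) - 8134 = -24294/205 - 8134 = -1691764/205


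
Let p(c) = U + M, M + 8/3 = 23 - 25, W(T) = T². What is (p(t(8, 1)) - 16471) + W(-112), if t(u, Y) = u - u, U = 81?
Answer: -11552/3 ≈ -3850.7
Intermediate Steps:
M = -14/3 (M = -8/3 + (23 - 25) = -8/3 - 2 = -14/3 ≈ -4.6667)
t(u, Y) = 0
p(c) = 229/3 (p(c) = 81 - 14/3 = 229/3)
(p(t(8, 1)) - 16471) + W(-112) = (229/3 - 16471) + (-112)² = -49184/3 + 12544 = -11552/3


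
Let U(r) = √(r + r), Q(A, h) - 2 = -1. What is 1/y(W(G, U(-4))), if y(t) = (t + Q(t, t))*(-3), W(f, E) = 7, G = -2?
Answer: -1/24 ≈ -0.041667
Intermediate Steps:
Q(A, h) = 1 (Q(A, h) = 2 - 1 = 1)
U(r) = √2*√r (U(r) = √(2*r) = √2*√r)
y(t) = -3 - 3*t (y(t) = (t + 1)*(-3) = (1 + t)*(-3) = -3 - 3*t)
1/y(W(G, U(-4))) = 1/(-3 - 3*7) = 1/(-3 - 21) = 1/(-24) = -1/24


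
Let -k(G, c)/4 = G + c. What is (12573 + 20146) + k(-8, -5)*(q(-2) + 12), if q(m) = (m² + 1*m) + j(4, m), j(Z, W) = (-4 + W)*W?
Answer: 34071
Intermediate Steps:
j(Z, W) = W*(-4 + W)
q(m) = m + m² + m*(-4 + m) (q(m) = (m² + 1*m) + m*(-4 + m) = (m² + m) + m*(-4 + m) = (m + m²) + m*(-4 + m) = m + m² + m*(-4 + m))
k(G, c) = -4*G - 4*c (k(G, c) = -4*(G + c) = -4*G - 4*c)
(12573 + 20146) + k(-8, -5)*(q(-2) + 12) = (12573 + 20146) + (-4*(-8) - 4*(-5))*(-2*(-3 + 2*(-2)) + 12) = 32719 + (32 + 20)*(-2*(-3 - 4) + 12) = 32719 + 52*(-2*(-7) + 12) = 32719 + 52*(14 + 12) = 32719 + 52*26 = 32719 + 1352 = 34071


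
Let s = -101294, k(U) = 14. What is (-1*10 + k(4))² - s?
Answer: 101310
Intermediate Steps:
(-1*10 + k(4))² - s = (-1*10 + 14)² - 1*(-101294) = (-10 + 14)² + 101294 = 4² + 101294 = 16 + 101294 = 101310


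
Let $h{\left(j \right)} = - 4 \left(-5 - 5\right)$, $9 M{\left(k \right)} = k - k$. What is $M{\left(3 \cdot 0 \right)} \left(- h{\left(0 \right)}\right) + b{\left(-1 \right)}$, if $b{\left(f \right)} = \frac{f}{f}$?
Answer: $1$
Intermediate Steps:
$b{\left(f \right)} = 1$
$M{\left(k \right)} = 0$ ($M{\left(k \right)} = \frac{k - k}{9} = \frac{1}{9} \cdot 0 = 0$)
$h{\left(j \right)} = 40$ ($h{\left(j \right)} = \left(-4\right) \left(-10\right) = 40$)
$M{\left(3 \cdot 0 \right)} \left(- h{\left(0 \right)}\right) + b{\left(-1 \right)} = 0 \left(\left(-1\right) 40\right) + 1 = 0 \left(-40\right) + 1 = 0 + 1 = 1$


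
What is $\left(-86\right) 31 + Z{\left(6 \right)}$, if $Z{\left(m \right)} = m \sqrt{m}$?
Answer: $-2666 + 6 \sqrt{6} \approx -2651.3$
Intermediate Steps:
$Z{\left(m \right)} = m^{\frac{3}{2}}$
$\left(-86\right) 31 + Z{\left(6 \right)} = \left(-86\right) 31 + 6^{\frac{3}{2}} = -2666 + 6 \sqrt{6}$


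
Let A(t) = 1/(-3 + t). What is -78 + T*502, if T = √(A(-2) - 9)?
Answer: -78 + 502*I*√230/5 ≈ -78.0 + 1522.6*I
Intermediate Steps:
T = I*√230/5 (T = √(1/(-3 - 2) - 9) = √(1/(-5) - 9) = √(-⅕ - 9) = √(-46/5) = I*√230/5 ≈ 3.0331*I)
-78 + T*502 = -78 + (I*√230/5)*502 = -78 + 502*I*√230/5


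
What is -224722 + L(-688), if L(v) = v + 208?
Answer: -225202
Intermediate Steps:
L(v) = 208 + v
-224722 + L(-688) = -224722 + (208 - 688) = -224722 - 480 = -225202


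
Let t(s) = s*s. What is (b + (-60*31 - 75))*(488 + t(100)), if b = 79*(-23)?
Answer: -39350976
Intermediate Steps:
t(s) = s**2
b = -1817
(b + (-60*31 - 75))*(488 + t(100)) = (-1817 + (-60*31 - 75))*(488 + 100**2) = (-1817 + (-1860 - 75))*(488 + 10000) = (-1817 - 1935)*10488 = -3752*10488 = -39350976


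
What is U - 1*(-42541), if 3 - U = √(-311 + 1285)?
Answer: 42544 - √974 ≈ 42513.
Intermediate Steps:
U = 3 - √974 (U = 3 - √(-311 + 1285) = 3 - √974 ≈ -28.209)
U - 1*(-42541) = (3 - √974) - 1*(-42541) = (3 - √974) + 42541 = 42544 - √974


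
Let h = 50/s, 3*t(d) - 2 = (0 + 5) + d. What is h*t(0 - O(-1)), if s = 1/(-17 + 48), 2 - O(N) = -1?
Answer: 6200/3 ≈ 2066.7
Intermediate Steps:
O(N) = 3 (O(N) = 2 - 1*(-1) = 2 + 1 = 3)
s = 1/31 ≈ 0.032258
t(d) = 7/3 + d/3 (t(d) = 2/3 + ((0 + 5) + d)/3 = 2/3 + (5 + d)/3 = 2/3 + (5/3 + d/3) = 7/3 + d/3)
h = 1550 (h = 50/(1/31) = 50*31 = 1550)
h*t(0 - O(-1)) = 1550*(7/3 + (0 - 1*3)/3) = 1550*(7/3 + (0 - 3)/3) = 1550*(7/3 + (1/3)*(-3)) = 1550*(7/3 - 1) = 1550*(4/3) = 6200/3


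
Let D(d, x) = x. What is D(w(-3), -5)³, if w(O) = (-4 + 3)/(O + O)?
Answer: -125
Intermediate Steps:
w(O) = -1/(2*O)
D(w(-3), -5)³ = (-5)³ = -125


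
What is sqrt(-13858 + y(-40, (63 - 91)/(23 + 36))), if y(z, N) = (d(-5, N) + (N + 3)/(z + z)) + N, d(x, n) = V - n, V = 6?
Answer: 3*I*sqrt(2143063195)/1180 ≈ 117.69*I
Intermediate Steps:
d(x, n) = 6 - n
y(z, N) = 6 + (3 + N)/(2*z) (y(z, N) = ((6 - N) + (N + 3)/(z + z)) + N = ((6 - N) + (3 + N)/((2*z))) + N = ((6 - N) + (3 + N)*(1/(2*z))) + N = ((6 - N) + (3 + N)/(2*z)) + N = (6 - N + (3 + N)/(2*z)) + N = 6 + (3 + N)/(2*z))
sqrt(-13858 + y(-40, (63 - 91)/(23 + 36))) = sqrt(-13858 + (1/2)*(3 + (63 - 91)/(23 + 36) + 12*(-40))/(-40)) = sqrt(-13858 + (1/2)*(-1/40)*(3 - 28/59 - 480)) = sqrt(-13858 + (1/2)*(-1/40)*(-28171/59)) = sqrt(-13858 + 28171/4720) = sqrt(-65381589/4720) = 3*I*sqrt(2143063195)/1180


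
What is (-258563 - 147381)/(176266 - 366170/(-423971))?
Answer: -21513560453/9341504807 ≈ -2.3030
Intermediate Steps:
(-258563 - 147381)/(176266 - 366170/(-423971)) = -405944/(176266 - 366170*(-1/423971)) = -405944/(176266 + 366170/423971) = -405944/74732038456/423971 = -405944*423971/74732038456 = -21513560453/9341504807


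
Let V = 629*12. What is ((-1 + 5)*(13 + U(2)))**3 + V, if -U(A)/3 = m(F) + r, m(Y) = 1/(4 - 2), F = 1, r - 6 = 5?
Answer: -628508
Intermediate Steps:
r = 11 (r = 6 + 5 = 11)
m(Y) = 1/2
U(A) = -69/2 (U(A) = -3*(1/2 + 11) = -3*23/2 = -69/2)
V = 7548
((-1 + 5)*(13 + U(2)))**3 + V = ((-1 + 5)*(13 - 69/2))**3 + 7548 = (4*(-43/2))**3 + 7548 = (-86)**3 + 7548 = -636056 + 7548 = -628508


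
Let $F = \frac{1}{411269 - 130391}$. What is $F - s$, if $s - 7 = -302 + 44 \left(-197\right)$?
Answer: $\frac{2517509515}{280878} \approx 8963.0$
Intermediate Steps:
$s = -8963$ ($s = 7 + \left(-302 + 44 \left(-197\right)\right) = 7 - 8970 = -8963$)
$F = \frac{1}{280878} \approx 3.5603 \cdot 10^{-6}$
$F - s = \frac{1}{280878} - -8963 = \frac{1}{280878} + 8963 = \frac{2517509515}{280878}$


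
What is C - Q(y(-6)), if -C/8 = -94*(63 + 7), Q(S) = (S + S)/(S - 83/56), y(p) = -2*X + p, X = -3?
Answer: 52640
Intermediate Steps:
y(p) = 6 + p (y(p) = -2*(-3) + p = 6 + p)
Q(S) = 2*S/(-83/56 + S) (Q(S) = (2*S)/(S - 83*1/56) = (2*S)/(S - 83/56) = (2*S)/(-83/56 + S) = 2*S/(-83/56 + S))
C = 52640 (C = -(-752)*(63 + 7) = -(-752)*70 = -8*(-6580) = 52640)
C - Q(y(-6)) = 52640 - 112*(6 - 6)/(-83 + 56*(6 - 6)) = 52640 - 112*0/(-83 + 56*0) = 52640 - 112*0/(-83 + 0) = 52640 - 112*0/(-83) = 52640 - 112*0*(-1)/83 = 52640 - 1*0 = 52640 + 0 = 52640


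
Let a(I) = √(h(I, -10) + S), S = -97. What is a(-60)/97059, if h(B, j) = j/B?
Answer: I*√3486/582354 ≈ 0.00010139*I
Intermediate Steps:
a(I) = √(-97 - 10/I) (a(I) = √(-10/I - 97) = √(-97 - 10/I))
a(-60)/97059 = √(-97 - 10/(-60))/97059 = √(-97 - 10*(-1/60))*(1/97059) = √(-97 + ⅙)*(1/97059) = √(-581/6)*(1/97059) = (I*√3486/6)*(1/97059) = I*√3486/582354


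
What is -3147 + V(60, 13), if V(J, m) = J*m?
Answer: -2367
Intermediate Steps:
-3147 + V(60, 13) = -3147 + 60*13 = -3147 + 780 = -2367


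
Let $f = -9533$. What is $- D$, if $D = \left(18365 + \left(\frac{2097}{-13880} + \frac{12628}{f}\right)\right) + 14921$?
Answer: $- \frac{4404143012099}{132318040} \approx -33285.0$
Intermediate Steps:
$D = \frac{4404143012099}{132318040}$ ($D = \left(18365 + \left(\frac{2097}{-13880} + \frac{12628}{-9533}\right)\right) + 14921 = \left(18365 + \left(2097 \left(- \frac{1}{13880}\right) + 12628 \left(- \frac{1}{9533}\right)\right)\right) + 14921 = \left(18365 - \frac{195267341}{132318040}\right) + 14921 = \frac{2429825537259}{132318040} + 14921 = \frac{4404143012099}{132318040} \approx 33285.0$)
$- D = \left(-1\right) \frac{4404143012099}{132318040} = - \frac{4404143012099}{132318040}$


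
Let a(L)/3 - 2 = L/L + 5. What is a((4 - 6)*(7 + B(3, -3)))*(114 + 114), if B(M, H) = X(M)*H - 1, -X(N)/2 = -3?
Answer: 5472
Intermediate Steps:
X(N) = 6 (X(N) = -2*(-3) = 6)
B(M, H) = -1 + 6*H (B(M, H) = 6*H - 1 = -1 + 6*H)
a(L) = 24 (a(L) = 6 + 3*(L/L + 5) = 6 + 3*(1 + 5) = 6 + 3*6 = 6 + 18 = 24)
a((4 - 6)*(7 + B(3, -3)))*(114 + 114) = 24*(114 + 114) = 24*228 = 5472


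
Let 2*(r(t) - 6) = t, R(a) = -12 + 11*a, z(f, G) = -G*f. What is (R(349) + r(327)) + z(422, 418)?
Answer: -344799/2 ≈ -1.7240e+5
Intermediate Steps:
z(f, G) = -G*f
r(t) = 6 + t/2
(R(349) + r(327)) + z(422, 418) = ((-12 + 11*349) + (6 + (½)*327)) - 1*418*422 = ((-12 + 3839) + (6 + 327/2)) - 176396 = (3827 + 339/2) - 176396 = 7993/2 - 176396 = -344799/2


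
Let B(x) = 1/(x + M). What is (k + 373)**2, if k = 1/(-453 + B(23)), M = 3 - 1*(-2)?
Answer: 22379815794361/160858489 ≈ 1.3913e+5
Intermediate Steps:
M = 5 (M = 3 + 2 = 5)
B(x) = 1/(5 + x) (B(x) = 1/(x + 5) = 1/(5 + x))
k = -28/12683 (k = 1/(-453 + 1/(5 + 23)) = 1/(-453 + 1/28) = 1/(-12683/28) = -28/12683 ≈ -0.0022077)
(k + 373)**2 = (-28/12683 + 373)**2 = (4730731/12683)**2 = 22379815794361/160858489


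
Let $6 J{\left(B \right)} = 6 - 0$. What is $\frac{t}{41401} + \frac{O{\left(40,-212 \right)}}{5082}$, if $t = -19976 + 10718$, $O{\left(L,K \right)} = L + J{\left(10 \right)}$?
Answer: $- \frac{45351715}{210399882} \approx -0.21555$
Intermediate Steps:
$J{\left(B \right)} = 1$ ($J{\left(B \right)} = \frac{6 - 0}{6} = \frac{6 + 0}{6} = \frac{1}{6} \cdot 6 = 1$)
$O{\left(L,K \right)} = 1 + L$ ($O{\left(L,K \right)} = L + 1 = 1 + L$)
$t = -9258$
$\frac{t}{41401} + \frac{O{\left(40,-212 \right)}}{5082} = - \frac{9258}{41401} + \frac{1 + 40}{5082} = \left(-9258\right) \frac{1}{41401} + 41 \cdot \frac{1}{5082} = - \frac{9258}{41401} + \frac{41}{5082} = - \frac{45351715}{210399882}$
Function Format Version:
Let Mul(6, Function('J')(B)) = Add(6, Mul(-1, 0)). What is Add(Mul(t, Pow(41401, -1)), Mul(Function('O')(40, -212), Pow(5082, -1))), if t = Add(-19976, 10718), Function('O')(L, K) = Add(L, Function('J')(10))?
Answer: Rational(-45351715, 210399882) ≈ -0.21555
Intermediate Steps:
Function('J')(B) = 1 (Function('J')(B) = Mul(Rational(1, 6), Add(6, Mul(-1, 0))) = Mul(Rational(1, 6), Add(6, 0)) = Mul(Rational(1, 6), 6) = 1)
Function('O')(L, K) = Add(1, L) (Function('O')(L, K) = Add(L, 1) = Add(1, L))
t = -9258
Add(Mul(t, Pow(41401, -1)), Mul(Function('O')(40, -212), Pow(5082, -1))) = Add(Mul(-9258, Pow(41401, -1)), Mul(Add(1, 40), Pow(5082, -1))) = Add(Mul(-9258, Rational(1, 41401)), Mul(41, Rational(1, 5082))) = Add(Rational(-9258, 41401), Rational(41, 5082)) = Rational(-45351715, 210399882)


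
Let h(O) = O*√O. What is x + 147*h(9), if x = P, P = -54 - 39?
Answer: 3876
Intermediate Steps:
h(O) = O^(3/2)
P = -93
x = -93
x + 147*h(9) = -93 + 147*9^(3/2) = -93 + 147*27 = -93 + 3969 = 3876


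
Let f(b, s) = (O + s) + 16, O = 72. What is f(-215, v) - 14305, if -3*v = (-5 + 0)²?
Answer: -42676/3 ≈ -14225.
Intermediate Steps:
v = -25/3 (v = -(-5 + 0)²/3 = -⅓*(-5)² = -⅓*25 = -25/3 ≈ -8.3333)
f(b, s) = 88 + s (f(b, s) = (72 + s) + 16 = 88 + s)
f(-215, v) - 14305 = (88 - 25/3) - 14305 = 239/3 - 14305 = -42676/3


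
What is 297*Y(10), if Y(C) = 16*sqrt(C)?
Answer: 4752*sqrt(10) ≈ 15027.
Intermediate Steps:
297*Y(10) = 297*(16*sqrt(10)) = 4752*sqrt(10)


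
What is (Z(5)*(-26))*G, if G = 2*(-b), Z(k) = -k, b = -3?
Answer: 780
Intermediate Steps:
G = 6 (G = 2*(-1*(-3)) = 2*3 = 6)
(Z(5)*(-26))*G = (-1*5*(-26))*6 = -5*(-26)*6 = 130*6 = 780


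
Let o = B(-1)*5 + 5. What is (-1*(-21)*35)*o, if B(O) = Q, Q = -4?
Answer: -11025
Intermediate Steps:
B(O) = -4
o = -15 (o = -4*5 + 5 = -20 + 5 = -15)
(-1*(-21)*35)*o = (-1*(-21)*35)*(-15) = (21*35)*(-15) = 735*(-15) = -11025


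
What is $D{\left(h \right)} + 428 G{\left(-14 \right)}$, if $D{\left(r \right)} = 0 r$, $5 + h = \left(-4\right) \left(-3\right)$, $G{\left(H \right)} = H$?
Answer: $-5992$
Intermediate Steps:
$h = 7$ ($h = -5 - -12 = -5 + 12 = 7$)
$D{\left(r \right)} = 0$
$D{\left(h \right)} + 428 G{\left(-14 \right)} = 0 + 428 \left(-14\right) = 0 - 5992 = -5992$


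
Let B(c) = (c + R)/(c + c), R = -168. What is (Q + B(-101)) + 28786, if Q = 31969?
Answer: 12272779/202 ≈ 60756.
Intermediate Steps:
B(c) = (-168 + c)/(2*c) (B(c) = (c - 168)/(c + c) = (-168 + c)/((2*c)) = (-168 + c)*(1/(2*c)) = (-168 + c)/(2*c))
(Q + B(-101)) + 28786 = (31969 + (½)*(-168 - 101)/(-101)) + 28786 = (31969 + (½)*(-1/101)*(-269)) + 28786 = (31969 + 269/202) + 28786 = 6458007/202 + 28786 = 12272779/202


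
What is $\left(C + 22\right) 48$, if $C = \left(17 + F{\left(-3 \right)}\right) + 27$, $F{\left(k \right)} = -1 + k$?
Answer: $2976$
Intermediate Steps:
$C = 40$ ($C = \left(17 - 4\right) + 27 = 13 + 27 = 40$)
$\left(C + 22\right) 48 = \left(40 + 22\right) 48 = 62 \cdot 48 = 2976$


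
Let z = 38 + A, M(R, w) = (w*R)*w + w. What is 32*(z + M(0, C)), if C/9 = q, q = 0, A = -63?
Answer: -800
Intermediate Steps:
C = 0 (C = 9*0 = 0)
M(R, w) = w + R*w² (M(R, w) = (R*w)*w + w = R*w² + w = w + R*w²)
z = -25 (z = 38 - 63 = -25)
32*(z + M(0, C)) = 32*(-25 + 0*(1 + 0*0)) = 32*(-25 + 0*(1 + 0)) = 32*(-25 + 0*1) = 32*(-25 + 0) = 32*(-25) = -800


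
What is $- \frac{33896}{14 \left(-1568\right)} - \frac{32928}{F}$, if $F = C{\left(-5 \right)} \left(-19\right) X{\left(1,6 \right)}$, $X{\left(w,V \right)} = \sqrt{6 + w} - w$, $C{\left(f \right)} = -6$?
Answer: $- \frac{7288027}{156408} - \frac{2744 \sqrt{7}}{57} \approx -173.96$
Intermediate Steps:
$F = -114 + 114 \sqrt{7}$ ($F = \left(-6\right) \left(-19\right) \left(\sqrt{6 + 1} - 1\right) = 114 \left(\sqrt{7} - 1\right) = 114 \left(-1 + \sqrt{7}\right) = -114 + 114 \sqrt{7} \approx 187.62$)
$- \frac{33896}{14 \left(-1568\right)} - \frac{32928}{F} = - \frac{33896}{14 \left(-1568\right)} - \frac{32928}{-114 + 114 \sqrt{7}} = - \frac{33896}{-21952} - \frac{32928}{-114 + 114 \sqrt{7}} = \left(-33896\right) \left(- \frac{1}{21952}\right) - \frac{32928}{-114 + 114 \sqrt{7}} = \frac{4237}{2744} - \frac{32928}{-114 + 114 \sqrt{7}}$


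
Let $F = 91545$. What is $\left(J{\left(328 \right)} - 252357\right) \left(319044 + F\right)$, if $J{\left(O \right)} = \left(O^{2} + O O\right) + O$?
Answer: $-15134721129$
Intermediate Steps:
$J{\left(O \right)} = O + 2 O^{2}$ ($J{\left(O \right)} = \left(O^{2} + O^{2}\right) + O = 2 O^{2} + O = O + 2 O^{2}$)
$\left(J{\left(328 \right)} - 252357\right) \left(319044 + F\right) = \left(328 \left(1 + 2 \cdot 328\right) - 252357\right) \left(319044 + 91545\right) = \left(328 \left(1 + 656\right) - 252357\right) 410589 = \left(328 \cdot 657 - 252357\right) 410589 = \left(215496 - 252357\right) 410589 = \left(-36861\right) 410589 = -15134721129$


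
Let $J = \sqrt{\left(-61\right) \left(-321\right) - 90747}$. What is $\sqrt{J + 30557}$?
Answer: $\sqrt{30557 + i \sqrt{71166}} \approx 174.81 + 0.763 i$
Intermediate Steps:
$J = i \sqrt{71166}$ ($J = \sqrt{19581 - 90747} = \sqrt{-71166} = i \sqrt{71166} \approx 266.77 i$)
$\sqrt{J + 30557} = \sqrt{i \sqrt{71166} + 30557} = \sqrt{30557 + i \sqrt{71166}}$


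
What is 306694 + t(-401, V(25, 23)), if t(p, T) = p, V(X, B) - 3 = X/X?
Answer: 306293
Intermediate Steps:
V(X, B) = 4 (V(X, B) = 3 + X/X = 3 + 1 = 4)
306694 + t(-401, V(25, 23)) = 306694 - 401 = 306293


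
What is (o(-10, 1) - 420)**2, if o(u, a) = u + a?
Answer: 184041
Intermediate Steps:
o(u, a) = a + u
(o(-10, 1) - 420)**2 = ((1 - 10) - 420)**2 = (-9 - 420)**2 = (-429)**2 = 184041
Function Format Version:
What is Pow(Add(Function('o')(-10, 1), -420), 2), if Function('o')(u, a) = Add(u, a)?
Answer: 184041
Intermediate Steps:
Function('o')(u, a) = Add(a, u)
Pow(Add(Function('o')(-10, 1), -420), 2) = Pow(Add(Add(1, -10), -420), 2) = Pow(Add(-9, -420), 2) = Pow(-429, 2) = 184041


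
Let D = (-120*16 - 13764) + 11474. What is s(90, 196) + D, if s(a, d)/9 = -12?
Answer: -4318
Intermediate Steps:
s(a, d) = -108 (s(a, d) = 9*(-12) = -108)
D = -4210 (D = (-1920 - 13764) + 11474 = -15684 + 11474 = -4210)
s(90, 196) + D = -108 - 4210 = -4318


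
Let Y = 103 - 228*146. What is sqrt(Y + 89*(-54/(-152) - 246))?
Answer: I*sqrt(79488419)/38 ≈ 234.62*I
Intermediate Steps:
Y = -33185 (Y = 103 - 33288 = -33185)
sqrt(Y + 89*(-54/(-152) - 246)) = sqrt(-33185 + 89*(-54/(-152) - 246)) = sqrt(-33185 + 89*(-54*(-1/152) - 246)) = sqrt(-33185 + 89*(27/76 - 246)) = sqrt(-33185 + 89*(-18669/76)) = sqrt(-33185 - 1661541/76) = sqrt(-4183601/76) = I*sqrt(79488419)/38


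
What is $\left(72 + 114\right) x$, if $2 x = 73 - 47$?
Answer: $2418$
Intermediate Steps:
$x = 13$ ($x = \frac{73 - 47}{2} = \frac{1}{2} \cdot 26 = 13$)
$\left(72 + 114\right) x = \left(72 + 114\right) 13 = 186 \cdot 13 = 2418$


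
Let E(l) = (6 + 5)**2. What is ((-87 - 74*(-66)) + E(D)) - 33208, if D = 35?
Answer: -28290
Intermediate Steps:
E(l) = 121 (E(l) = 11**2 = 121)
((-87 - 74*(-66)) + E(D)) - 33208 = ((-87 - 74*(-66)) + 121) - 33208 = ((-87 + 4884) + 121) - 33208 = (4797 + 121) - 33208 = 4918 - 33208 = -28290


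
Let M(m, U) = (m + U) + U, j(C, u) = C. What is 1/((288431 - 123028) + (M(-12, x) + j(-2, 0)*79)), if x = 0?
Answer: 1/165233 ≈ 6.0521e-6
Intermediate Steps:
M(m, U) = m + 2*U (M(m, U) = (U + m) + U = m + 2*U)
1/((288431 - 123028) + (M(-12, x) + j(-2, 0)*79)) = 1/((288431 - 123028) + ((-12 + 2*0) - 2*79)) = 1/(165403 + ((-12 + 0) - 158)) = 1/(165403 + (-12 - 158)) = 1/(165403 - 170) = 1/165233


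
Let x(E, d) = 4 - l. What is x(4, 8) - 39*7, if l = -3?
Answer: -266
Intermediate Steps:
x(E, d) = 7 (x(E, d) = 4 - 1*(-3) = 4 + 3 = 7)
x(4, 8) - 39*7 = 7 - 39*7 = 7 - 273 = -266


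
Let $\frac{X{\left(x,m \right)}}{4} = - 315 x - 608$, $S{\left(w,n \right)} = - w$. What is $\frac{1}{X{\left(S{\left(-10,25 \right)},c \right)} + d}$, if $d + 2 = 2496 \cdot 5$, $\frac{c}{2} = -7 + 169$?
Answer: $- \frac{1}{2554} \approx -0.00039154$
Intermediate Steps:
$c = 324$ ($c = 2 \left(-7 + 169\right) = 2 \cdot 162 = 324$)
$X{\left(x,m \right)} = -2432 - 1260 x$ ($X{\left(x,m \right)} = 4 \left(- 315 x - 608\right) = 4 \left(-608 - 315 x\right) = -2432 - 1260 x$)
$d = 12478$ ($d = -2 + 2496 \cdot 5 = -2 + 12480 = 12478$)
$\frac{1}{X{\left(S{\left(-10,25 \right)},c \right)} + d} = \frac{1}{\left(-2432 - 1260 \left(\left(-1\right) \left(-10\right)\right)\right) + 12478} = \frac{1}{\left(-2432 - 12600\right) + 12478} = \frac{1}{-15032 + 12478} = \frac{1}{-2554} = - \frac{1}{2554}$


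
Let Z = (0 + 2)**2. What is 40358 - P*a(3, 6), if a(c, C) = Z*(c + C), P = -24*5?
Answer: 44678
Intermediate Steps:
Z = 4 (Z = 2**2 = 4)
P = -120
a(c, C) = 4*C + 4*c (a(c, C) = 4*(c + C) = 4*(C + c) = 4*C + 4*c)
40358 - P*a(3, 6) = 40358 - (-120)*(4*6 + 4*3) = 40358 - (-120)*(24 + 12) = 40358 - (-120)*36 = 40358 - 1*(-4320) = 40358 + 4320 = 44678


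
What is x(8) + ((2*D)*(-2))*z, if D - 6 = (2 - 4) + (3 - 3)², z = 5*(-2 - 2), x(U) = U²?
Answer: 384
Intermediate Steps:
z = -20 (z = 5*(-4) = -20)
D = 4 (D = 6 + ((2 - 4) + (3 - 3)²) = 6 + (-2 + 0²) = 6 + (-2 + 0) = 6 - 2 = 4)
x(8) + ((2*D)*(-2))*z = 8² + ((2*4)*(-2))*(-20) = 64 + (8*(-2))*(-20) = 64 - 16*(-20) = 64 + 320 = 384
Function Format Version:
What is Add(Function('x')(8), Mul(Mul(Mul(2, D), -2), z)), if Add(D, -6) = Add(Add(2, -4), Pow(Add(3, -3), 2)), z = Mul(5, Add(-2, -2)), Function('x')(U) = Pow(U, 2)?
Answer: 384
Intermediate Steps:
z = -20 (z = Mul(5, -4) = -20)
D = 4 (D = Add(6, Add(Add(2, -4), Pow(Add(3, -3), 2))) = Add(6, Add(-2, Pow(0, 2))) = Add(6, Add(-2, 0)) = Add(6, -2) = 4)
Add(Function('x')(8), Mul(Mul(Mul(2, D), -2), z)) = Add(Pow(8, 2), Mul(Mul(Mul(2, 4), -2), -20)) = Add(64, Mul(Mul(8, -2), -20)) = Add(64, Mul(-16, -20)) = Add(64, 320) = 384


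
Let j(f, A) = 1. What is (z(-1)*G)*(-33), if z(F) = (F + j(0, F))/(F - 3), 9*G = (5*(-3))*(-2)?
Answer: 0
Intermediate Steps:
G = 10/3 (G = ((5*(-3))*(-2))/9 = (-15*(-2))/9 = (⅑)*30 = 10/3 ≈ 3.3333)
z(F) = (1 + F)/(-3 + F) (z(F) = (F + 1)/(F - 3) = (1 + F)/(-3 + F))
(z(-1)*G)*(-33) = (((1 - 1)/(-3 - 1))*(10/3))*(-33) = ((0/(-4))*(10/3))*(-33) = (-¼*0*(10/3))*(-33) = (0*(10/3))*(-33) = 0*(-33) = 0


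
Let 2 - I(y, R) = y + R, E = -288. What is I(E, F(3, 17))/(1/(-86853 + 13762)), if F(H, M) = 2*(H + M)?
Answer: -18272750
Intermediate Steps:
F(H, M) = 2*H + 2*M
I(y, R) = 2 - R - y (I(y, R) = 2 - (y + R) = 2 - (R + y) = 2 + (-R - y) = 2 - R - y)
I(E, F(3, 17))/(1/(-86853 + 13762)) = (2 - (2*3 + 2*17) - 1*(-288))/(1/(-86853 + 13762)) = (2 - (6 + 34) + 288)/(1/(-73091)) = (2 - 1*40 + 288)/(-1/73091) = (2 - 40 + 288)*(-73091) = 250*(-73091) = -18272750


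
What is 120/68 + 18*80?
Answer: 24510/17 ≈ 1441.8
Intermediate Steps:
120/68 + 18*80 = 120*(1/68) + 1440 = 30/17 + 1440 = 24510/17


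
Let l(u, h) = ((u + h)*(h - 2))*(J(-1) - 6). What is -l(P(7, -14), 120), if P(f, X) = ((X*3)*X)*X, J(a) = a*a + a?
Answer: -5743296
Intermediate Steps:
J(a) = a + a**2 (J(a) = a**2 + a = a + a**2)
P(f, X) = 3*X**3 (P(f, X) = ((3*X)*X)*X = (3*X**2)*X = 3*X**3)
l(u, h) = -6*(-2 + h)*(h + u) (l(u, h) = ((u + h)*(h - 2))*(-(1 - 1) - 6) = ((h + u)*(-2 + h))*(-1*0 - 6) = ((-2 + h)*(h + u))*(0 - 6) = ((-2 + h)*(h + u))*(-6) = -6*(-2 + h)*(h + u))
-l(P(7, -14), 120) = -(-6*120**2 + 12*120 + 12*(3*(-14)**3) - 6*120*3*(-14)**3) = -(-6*14400 + 1440 + 12*(3*(-2744)) - 6*120*3*(-2744)) = -(-86400 + 1440 + 12*(-8232) - 6*120*(-8232)) = -(-86400 + 1440 - 98784 + 5927040) = -1*5743296 = -5743296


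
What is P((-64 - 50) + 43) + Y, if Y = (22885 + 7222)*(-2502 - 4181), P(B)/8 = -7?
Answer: -201205137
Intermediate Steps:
P(B) = -56 (P(B) = 8*(-7) = -56)
Y = -201205081 (Y = 30107*(-6683) = -201205081)
P((-64 - 50) + 43) + Y = -56 - 201205081 = -201205137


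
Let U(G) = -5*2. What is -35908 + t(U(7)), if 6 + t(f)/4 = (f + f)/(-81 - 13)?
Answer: -1688764/47 ≈ -35931.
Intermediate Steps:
U(G) = -10
t(f) = -24 - 4*f/47 (t(f) = -24 + 4*((f + f)/(-81 - 13)) = -24 + 4*((2*f)/(-94)) = -24 + 4*((2*f)*(-1/94)) = -24 + 4*(-f/47) = -24 - 4*f/47)
-35908 + t(U(7)) = -35908 + (-24 - 4/47*(-10)) = -35908 + (-24 + 40/47) = -35908 - 1088/47 = -1688764/47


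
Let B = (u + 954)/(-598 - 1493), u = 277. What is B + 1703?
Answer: 3559742/2091 ≈ 1702.4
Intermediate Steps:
B = -1231/2091 (B = (277 + 954)/(-598 - 1493) = 1231/(-2091) = 1231*(-1/2091) = -1231/2091 ≈ -0.58871)
B + 1703 = -1231/2091 + 1703 = 3559742/2091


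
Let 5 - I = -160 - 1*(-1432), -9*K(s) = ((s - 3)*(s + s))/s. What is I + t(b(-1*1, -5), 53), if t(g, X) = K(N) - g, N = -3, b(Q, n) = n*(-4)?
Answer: -3857/3 ≈ -1285.7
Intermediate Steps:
b(Q, n) = -4*n
K(s) = 2/3 - 2*s/9 (K(s) = -(s - 3)*(s + s)/(9*s) = -(-3 + s)*(2*s)/(9*s) = -2*s*(-3 + s)/(9*s) = -(-6 + 2*s)/9 = 2/3 - 2*s/9)
I = -1267 (I = 5 - (-160 - 1*(-1432)) = 5 - (-160 + 1432) = 5 - 1*1272 = 5 - 1272 = -1267)
t(g, X) = 4/3 - g (t(g, X) = (2/3 - 2/9*(-3)) - g = (2/3 + 2/3) - g = 4/3 - g)
I + t(b(-1*1, -5), 53) = -1267 + (4/3 - (-4)*(-5)) = -1267 + (4/3 - 1*20) = -1267 + (4/3 - 20) = -1267 - 56/3 = -3857/3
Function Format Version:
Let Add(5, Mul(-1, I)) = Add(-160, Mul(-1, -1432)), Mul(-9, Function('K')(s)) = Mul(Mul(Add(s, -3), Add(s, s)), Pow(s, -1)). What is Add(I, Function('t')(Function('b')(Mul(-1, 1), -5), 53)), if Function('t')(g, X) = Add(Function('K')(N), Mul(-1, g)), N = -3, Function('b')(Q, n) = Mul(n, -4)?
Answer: Rational(-3857, 3) ≈ -1285.7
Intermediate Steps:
Function('b')(Q, n) = Mul(-4, n)
Function('K')(s) = Add(Rational(2, 3), Mul(Rational(-2, 9), s)) (Function('K')(s) = Mul(Rational(-1, 9), Mul(Mul(Add(s, -3), Add(s, s)), Pow(s, -1))) = Mul(Rational(-1, 9), Mul(Mul(Add(-3, s), Mul(2, s)), Pow(s, -1))) = Mul(Rational(-1, 9), Mul(Mul(2, s, Add(-3, s)), Pow(s, -1))) = Mul(Rational(-1, 9), Add(-6, Mul(2, s))) = Add(Rational(2, 3), Mul(Rational(-2, 9), s)))
I = -1267 (I = Add(5, Mul(-1, Add(-160, Mul(-1, -1432)))) = Add(5, Mul(-1, Add(-160, 1432))) = Add(5, Mul(-1, 1272)) = Add(5, -1272) = -1267)
Function('t')(g, X) = Add(Rational(4, 3), Mul(-1, g)) (Function('t')(g, X) = Add(Add(Rational(2, 3), Mul(Rational(-2, 9), -3)), Mul(-1, g)) = Add(Add(Rational(2, 3), Rational(2, 3)), Mul(-1, g)) = Add(Rational(4, 3), Mul(-1, g)))
Add(I, Function('t')(Function('b')(Mul(-1, 1), -5), 53)) = Add(-1267, Add(Rational(4, 3), Mul(-1, Mul(-4, -5)))) = Add(-1267, Add(Rational(4, 3), Mul(-1, 20))) = Add(-1267, Add(Rational(4, 3), -20)) = Add(-1267, Rational(-56, 3)) = Rational(-3857, 3)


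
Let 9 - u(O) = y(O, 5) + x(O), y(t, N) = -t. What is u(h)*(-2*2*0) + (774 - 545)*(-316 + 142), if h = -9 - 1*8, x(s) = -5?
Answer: -39846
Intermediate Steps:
h = -17 (h = -9 - 8 = -17)
u(O) = 14 + O (u(O) = 9 - (-O - 5) = 9 - (-5 - O) = 9 + (5 + O) = 14 + O)
u(h)*(-2*2*0) + (774 - 545)*(-316 + 142) = (14 - 17)*(-2*2*0) + (774 - 545)*(-316 + 142) = -(-12)*0 + 229*(-174) = -3*0 - 39846 = 0 - 39846 = -39846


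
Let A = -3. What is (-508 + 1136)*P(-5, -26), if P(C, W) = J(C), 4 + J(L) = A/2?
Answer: -3454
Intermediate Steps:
J(L) = -11/2 (J(L) = -4 - 3/2 = -11/2)
P(C, W) = -11/2
(-508 + 1136)*P(-5, -26) = (-508 + 1136)*(-11/2) = 628*(-11/2) = -3454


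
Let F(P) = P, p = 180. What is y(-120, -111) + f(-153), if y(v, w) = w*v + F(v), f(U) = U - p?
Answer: 12867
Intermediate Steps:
f(U) = -180 + U (f(U) = U - 1*180 = U - 180 = -180 + U)
y(v, w) = v + v*w (y(v, w) = w*v + v = v*w + v = v + v*w)
y(-120, -111) + f(-153) = -120*(1 - 111) + (-180 - 153) = -120*(-110) - 333 = 13200 - 333 = 12867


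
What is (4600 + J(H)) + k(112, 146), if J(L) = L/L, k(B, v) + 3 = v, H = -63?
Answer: 4744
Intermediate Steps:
k(B, v) = -3 + v
J(L) = 1
(4600 + J(H)) + k(112, 146) = (4600 + 1) + (-3 + 146) = 4601 + 143 = 4744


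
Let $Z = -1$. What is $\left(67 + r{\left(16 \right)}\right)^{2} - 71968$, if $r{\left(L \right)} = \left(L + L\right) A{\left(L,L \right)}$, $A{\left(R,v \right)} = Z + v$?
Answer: $227241$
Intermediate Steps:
$A{\left(R,v \right)} = -1 + v$
$r{\left(L \right)} = 2 L \left(-1 + L\right)$ ($r{\left(L \right)} = \left(L + L\right) \left(-1 + L\right) = 2 L \left(-1 + L\right)$)
$\left(67 + r{\left(16 \right)}\right)^{2} - 71968 = \left(67 + 2 \cdot 16 \left(-1 + 16\right)\right)^{2} - 71968 = \left(67 + 2 \cdot 16 \cdot 15\right)^{2} - 71968 = \left(67 + 480\right)^{2} - 71968 = 547^{2} - 71968 = 299209 - 71968 = 227241$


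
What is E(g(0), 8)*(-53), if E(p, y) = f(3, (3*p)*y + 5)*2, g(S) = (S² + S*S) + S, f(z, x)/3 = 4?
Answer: -1272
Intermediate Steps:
f(z, x) = 12 (f(z, x) = 3*4 = 12)
g(S) = S + 2*S² (g(S) = (S² + S²) + S = 2*S² + S = S + 2*S²)
E(p, y) = 24 (E(p, y) = 12*2 = 24)
E(g(0), 8)*(-53) = 24*(-53) = -1272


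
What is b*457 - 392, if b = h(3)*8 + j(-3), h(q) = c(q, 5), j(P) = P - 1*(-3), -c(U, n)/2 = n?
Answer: -36952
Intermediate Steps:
c(U, n) = -2*n
j(P) = 3 + P (j(P) = P + 3 = 3 + P)
h(q) = -10 (h(q) = -2*5 = -10)
b = -80 (b = -10*8 + (3 - 3) = -80 + 0 = -80)
b*457 - 392 = -80*457 - 392 = -36560 - 392 = -36952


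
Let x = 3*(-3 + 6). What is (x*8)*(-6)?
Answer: -432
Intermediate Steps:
x = 9 (x = 3*3 = 9)
(x*8)*(-6) = (9*8)*(-6) = 72*(-6) = -432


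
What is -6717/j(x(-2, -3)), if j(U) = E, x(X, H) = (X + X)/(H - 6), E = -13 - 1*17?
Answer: 2239/10 ≈ 223.90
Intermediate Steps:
E = -30 (E = -13 - 17 = -30)
x(X, H) = 2*X/(-6 + H) (x(X, H) = (2*X)/(-6 + H) = 2*X/(-6 + H))
j(U) = -30
-6717/j(x(-2, -3)) = -6717/(-30) = -6717*(-1/30) = 2239/10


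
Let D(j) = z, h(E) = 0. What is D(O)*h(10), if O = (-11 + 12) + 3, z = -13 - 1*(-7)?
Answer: 0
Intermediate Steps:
z = -6 (z = -13 + 7 = -6)
O = 4 (O = 1 + 3 = 4)
D(j) = -6
D(O)*h(10) = -6*0 = 0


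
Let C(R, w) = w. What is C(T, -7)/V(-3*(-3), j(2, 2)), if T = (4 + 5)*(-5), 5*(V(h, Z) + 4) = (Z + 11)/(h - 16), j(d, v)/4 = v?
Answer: 245/159 ≈ 1.5409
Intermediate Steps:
j(d, v) = 4*v
V(h, Z) = -4 + (11 + Z)/(5*(-16 + h)) (V(h, Z) = -4 + ((Z + 11)/(h - 16))/5 = -4 + ((11 + Z)/(-16 + h))/5 = -4 + (11 + Z)/(5*(-16 + h)))
T = -45 (T = 9*(-5) = -45)
C(T, -7)/V(-3*(-3), j(2, 2)) = -7*5*(-16 - 3*(-3))/(331 + 4*2 - (-60)*(-3)) = -7*5*(-16 + 9)/(331 + 8 - 20*9) = -7*(-35/(331 + 8 - 180)) = -7/((1/5)*(-1/7)*159) = -7/(-159/35) = -7*(-35/159) = 245/159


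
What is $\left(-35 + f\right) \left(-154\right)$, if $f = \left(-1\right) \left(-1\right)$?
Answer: $5236$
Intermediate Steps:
$f = 1$
$\left(-35 + f\right) \left(-154\right) = \left(-35 + 1\right) \left(-154\right) = \left(-34\right) \left(-154\right) = 5236$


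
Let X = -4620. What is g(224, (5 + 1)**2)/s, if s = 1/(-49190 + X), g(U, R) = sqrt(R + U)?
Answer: -107620*sqrt(65) ≈ -8.6766e+5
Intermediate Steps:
s = -1/53810 (s = 1/(-49190 - 4620) = 1/(-53810) = -1/53810 ≈ -1.8584e-5)
g(224, (5 + 1)**2)/s = sqrt((5 + 1)**2 + 224)/(-1/53810) = sqrt(6**2 + 224)*(-53810) = sqrt(36 + 224)*(-53810) = sqrt(260)*(-53810) = (2*sqrt(65))*(-53810) = -107620*sqrt(65)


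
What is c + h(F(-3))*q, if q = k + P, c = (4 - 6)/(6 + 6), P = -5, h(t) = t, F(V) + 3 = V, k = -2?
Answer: 251/6 ≈ 41.833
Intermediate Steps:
F(V) = -3 + V
c = -1/6 (c = -2/12 = -2*1/12 = -1/6 ≈ -0.16667)
q = -7 (q = -2 - 5 = -7)
c + h(F(-3))*q = -1/6 + (-3 - 3)*(-7) = -1/6 - 6*(-7) = -1/6 + 42 = 251/6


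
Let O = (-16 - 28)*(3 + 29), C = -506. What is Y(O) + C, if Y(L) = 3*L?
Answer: -4730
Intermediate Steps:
O = -1408 (O = -44*32 = -1408)
Y(O) + C = 3*(-1408) - 506 = -4224 - 506 = -4730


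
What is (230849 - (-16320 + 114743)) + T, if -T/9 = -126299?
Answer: 1269117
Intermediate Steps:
T = 1136691 (T = -9*(-126299) = 1136691)
(230849 - (-16320 + 114743)) + T = (230849 - (-16320 + 114743)) + 1136691 = (230849 - 1*98423) + 1136691 = (230849 - 98423) + 1136691 = 132426 + 1136691 = 1269117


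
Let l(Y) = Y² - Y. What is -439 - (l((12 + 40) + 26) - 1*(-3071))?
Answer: -9516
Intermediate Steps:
-439 - (l((12 + 40) + 26) - 1*(-3071)) = -439 - (((12 + 40) + 26)*(-1 + ((12 + 40) + 26)) - 1*(-3071)) = -439 - ((52 + 26)*(-1 + (52 + 26)) + 3071) = -439 - (78*(-1 + 78) + 3071) = -439 - (78*77 + 3071) = -439 - (6006 + 3071) = -439 - 1*9077 = -439 - 9077 = -9516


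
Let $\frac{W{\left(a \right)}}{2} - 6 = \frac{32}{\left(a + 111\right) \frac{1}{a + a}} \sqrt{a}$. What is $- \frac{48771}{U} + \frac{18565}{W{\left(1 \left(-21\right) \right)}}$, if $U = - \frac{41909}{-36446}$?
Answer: $- \frac{628941854897487}{14832936188} + \frac{2599100 i \sqrt{21}}{88483} \approx -42402.0 + 134.61 i$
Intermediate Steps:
$U = \frac{41909}{36446}$ ($U = \left(-41909\right) \left(- \frac{1}{36446}\right) = \frac{41909}{36446} \approx 1.1499$)
$W{\left(a \right)} = 12 + \frac{128 a^{\frac{3}{2}}}{111 + a}$ ($W{\left(a \right)} = 12 + 2 \frac{32}{\left(a + 111\right) \frac{1}{a + a}} \sqrt{a} = 12 + 2 \frac{32}{\left(111 + a\right) \frac{1}{2 a}} \sqrt{a} = 12 + 2 \frac{32}{\frac{1}{2} \frac{1}{a} \left(111 + a\right)} \sqrt{a} = 12 + 2 \cdot 32 \frac{2 a}{111 + a} \sqrt{a} = 12 + 2 \frac{64 a}{111 + a} \sqrt{a} = 12 + 2 \frac{64 a^{\frac{3}{2}}}{111 + a} = 12 + \frac{128 a^{\frac{3}{2}}}{111 + a}$)
$- \frac{48771}{U} + \frac{18565}{W{\left(1 \left(-21\right) \right)}} = - \frac{48771}{\frac{41909}{36446}} + \frac{18565}{4 \frac{1}{111 + 1 \left(-21\right)} \left(333 + 3 \cdot 1 \left(-21\right) + 32 \left(1 \left(-21\right)\right)^{\frac{3}{2}}\right)} = \left(-48771\right) \frac{36446}{41909} + \frac{18565}{4 \frac{1}{111 - 21} \left(333 + 3 \left(-21\right) + 32 \left(-21\right)^{\frac{3}{2}}\right)} = - \frac{1777507866}{41909} + \frac{18565}{4 \cdot \frac{1}{90} \left(333 - 63 + 32 \left(- 21 i \sqrt{21}\right)\right)} = - \frac{1777507866}{41909} + \frac{18565}{4 \cdot \frac{1}{90} \left(333 - 63 - 672 i \sqrt{21}\right)} = - \frac{1777507866}{41909} + \frac{18565}{4 \cdot \frac{1}{90} \left(270 - 672 i \sqrt{21}\right)} = - \frac{1777507866}{41909} + \frac{18565}{12 - \frac{448 i \sqrt{21}}{15}}$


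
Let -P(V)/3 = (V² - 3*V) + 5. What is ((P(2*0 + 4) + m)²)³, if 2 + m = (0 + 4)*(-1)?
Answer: 1291467969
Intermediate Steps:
m = -6 (m = -2 + (0 + 4)*(-1) = -2 + 4*(-1) = -2 - 4 = -6)
P(V) = -15 - 3*V² + 9*V (P(V) = -3*((V² - 3*V) + 5) = -3*(5 + V² - 3*V) = -15 - 3*V² + 9*V)
((P(2*0 + 4) + m)²)³ = (((-15 - 3*(2*0 + 4)² + 9*(2*0 + 4)) - 6)²)³ = (((-15 - 3*(0 + 4)² + 9*(0 + 4)) - 6)²)³ = (((-15 - 3*4² + 9*4) - 6)²)³ = (((-15 - 3*16 + 36) - 6)²)³ = (((-15 - 48 + 36) - 6)²)³ = ((-27 - 6)²)³ = ((-33)²)³ = 1089³ = 1291467969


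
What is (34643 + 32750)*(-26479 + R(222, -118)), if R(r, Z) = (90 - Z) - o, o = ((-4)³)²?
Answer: -2046523231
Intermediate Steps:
o = 4096 (o = (-64)² = 4096)
R(r, Z) = -4006 - Z (R(r, Z) = (90 - Z) - 1*4096 = (90 - Z) - 4096 = -4006 - Z)
(34643 + 32750)*(-26479 + R(222, -118)) = (34643 + 32750)*(-26479 + (-4006 - 1*(-118))) = 67393*(-26479 + (-4006 + 118)) = 67393*(-26479 - 3888) = 67393*(-30367) = -2046523231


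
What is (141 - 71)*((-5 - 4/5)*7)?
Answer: -2842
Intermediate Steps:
(141 - 71)*((-5 - 4/5)*7) = 70*((-5 - 4*1/5)*7) = 70*((-5 - 4/5)*7) = 70*(-29/5*7) = 70*(-203/5) = -2842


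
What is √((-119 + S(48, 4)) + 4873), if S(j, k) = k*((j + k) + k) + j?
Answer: √5026 ≈ 70.894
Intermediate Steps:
S(j, k) = j + k*(j + 2*k) (S(j, k) = k*(j + 2*k) + j = j + k*(j + 2*k))
√((-119 + S(48, 4)) + 4873) = √((-119 + (48 + 2*4² + 48*4)) + 4873) = √((-119 + (48 + 2*16 + 192)) + 4873) = √((-119 + (48 + 32 + 192)) + 4873) = √((-119 + 272) + 4873) = √(153 + 4873) = √5026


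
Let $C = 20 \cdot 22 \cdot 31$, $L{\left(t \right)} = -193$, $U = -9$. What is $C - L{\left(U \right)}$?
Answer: $13833$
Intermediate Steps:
$C = 13640$ ($C = 440 \cdot 31 = 13640$)
$C - L{\left(U \right)} = 13640 - -193 = 13640 + 193 = 13833$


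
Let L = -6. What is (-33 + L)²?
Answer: 1521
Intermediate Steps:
(-33 + L)² = (-33 - 6)² = (-39)² = 1521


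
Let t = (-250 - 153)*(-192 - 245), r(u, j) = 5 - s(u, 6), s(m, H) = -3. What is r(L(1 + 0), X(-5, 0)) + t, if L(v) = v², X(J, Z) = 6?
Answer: 176119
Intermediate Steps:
r(u, j) = 8 (r(u, j) = 5 - 1*(-3) = 5 + 3 = 8)
t = 176111 (t = -403*(-437) = 176111)
r(L(1 + 0), X(-5, 0)) + t = 8 + 176111 = 176119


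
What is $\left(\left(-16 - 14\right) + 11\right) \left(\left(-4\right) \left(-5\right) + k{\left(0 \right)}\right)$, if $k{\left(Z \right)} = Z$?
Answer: $-380$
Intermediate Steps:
$\left(\left(-16 - 14\right) + 11\right) \left(\left(-4\right) \left(-5\right) + k{\left(0 \right)}\right) = \left(\left(-16 - 14\right) + 11\right) \left(\left(-4\right) \left(-5\right) + 0\right) = \left(-30 + 11\right) \left(20 + 0\right) = \left(-19\right) 20 = -380$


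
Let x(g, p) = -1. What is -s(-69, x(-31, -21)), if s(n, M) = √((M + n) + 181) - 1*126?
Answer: 126 - √111 ≈ 115.46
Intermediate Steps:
s(n, M) = -126 + √(181 + M + n) (s(n, M) = √(181 + M + n) - 126 = -126 + √(181 + M + n))
-s(-69, x(-31, -21)) = -(-126 + √(181 - 1 - 69)) = -(-126 + √111) = 126 - √111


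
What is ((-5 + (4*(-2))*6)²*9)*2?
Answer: 50562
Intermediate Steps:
((-5 + (4*(-2))*6)²*9)*2 = ((-5 - 8*6)²*9)*2 = ((-5 - 48)²*9)*2 = ((-53)²*9)*2 = (2809*9)*2 = 25281*2 = 50562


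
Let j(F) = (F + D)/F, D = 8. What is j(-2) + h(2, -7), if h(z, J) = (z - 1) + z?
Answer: 0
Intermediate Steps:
h(z, J) = -1 + 2*z (h(z, J) = (-1 + z) + z = -1 + 2*z)
j(F) = (8 + F)/F (j(F) = (F + 8)/F = (8 + F)/F)
j(-2) + h(2, -7) = (8 - 2)/(-2) + (-1 + 2*2) = -1/2*6 + (-1 + 4) = -3 + 3 = 0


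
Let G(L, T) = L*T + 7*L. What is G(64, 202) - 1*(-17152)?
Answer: 30528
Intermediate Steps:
G(L, T) = 7*L + L*T
G(64, 202) - 1*(-17152) = 64*(7 + 202) - 1*(-17152) = 64*209 + 17152 = 13376 + 17152 = 30528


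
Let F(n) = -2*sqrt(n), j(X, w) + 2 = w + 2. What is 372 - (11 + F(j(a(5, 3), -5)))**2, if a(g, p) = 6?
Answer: 271 + 44*I*sqrt(5) ≈ 271.0 + 98.387*I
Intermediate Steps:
j(X, w) = w (j(X, w) = -2 + (w + 2) = -2 + (2 + w) = w)
372 - (11 + F(j(a(5, 3), -5)))**2 = 372 - (11 - 2*I*sqrt(5))**2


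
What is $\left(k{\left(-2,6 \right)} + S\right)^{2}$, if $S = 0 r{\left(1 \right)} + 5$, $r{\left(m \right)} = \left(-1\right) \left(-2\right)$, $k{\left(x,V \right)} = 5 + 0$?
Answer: $100$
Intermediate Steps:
$k{\left(x,V \right)} = 5$
$r{\left(m \right)} = 2$
$S = 5$ ($S = 0 \cdot 2 + 5 = 0 + 5 = 5$)
$\left(k{\left(-2,6 \right)} + S\right)^{2} = \left(5 + 5\right)^{2} = 10^{2} = 100$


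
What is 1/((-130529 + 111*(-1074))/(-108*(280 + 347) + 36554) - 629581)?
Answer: -31162/19618753379 ≈ -1.5884e-6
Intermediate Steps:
1/((-130529 + 111*(-1074))/(-108*(280 + 347) + 36554) - 629581) = 1/((-130529 - 119214)/(-108*627 + 36554) - 629581) = 1/(-249743/(-67716 + 36554) - 629581) = 1/(-249743/(-31162) - 629581) = 1/(-249743*(-1/31162) - 629581) = 1/(249743/31162 - 629581) = 1/(-19618753379/31162) = -31162/19618753379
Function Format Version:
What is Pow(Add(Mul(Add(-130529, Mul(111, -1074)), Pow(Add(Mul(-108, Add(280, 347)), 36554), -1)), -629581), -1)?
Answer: Rational(-31162, 19618753379) ≈ -1.5884e-6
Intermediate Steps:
Pow(Add(Mul(Add(-130529, Mul(111, -1074)), Pow(Add(Mul(-108, Add(280, 347)), 36554), -1)), -629581), -1) = Pow(Add(Mul(Add(-130529, -119214), Pow(Add(Mul(-108, 627), 36554), -1)), -629581), -1) = Pow(Add(Mul(-249743, Pow(Add(-67716, 36554), -1)), -629581), -1) = Pow(Add(Mul(-249743, Pow(-31162, -1)), -629581), -1) = Pow(Add(Mul(-249743, Rational(-1, 31162)), -629581), -1) = Pow(Add(Rational(249743, 31162), -629581), -1) = Pow(Rational(-19618753379, 31162), -1) = Rational(-31162, 19618753379)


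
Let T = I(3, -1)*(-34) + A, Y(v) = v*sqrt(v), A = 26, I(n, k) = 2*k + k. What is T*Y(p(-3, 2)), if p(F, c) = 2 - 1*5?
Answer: -384*I*sqrt(3) ≈ -665.11*I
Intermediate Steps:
I(n, k) = 3*k
p(F, c) = -3 (p(F, c) = 2 - 5 = -3)
Y(v) = v**(3/2)
T = 128 (T = (3*(-1))*(-34) + 26 = -3*(-34) + 26 = 102 + 26 = 128)
T*Y(p(-3, 2)) = 128*(-3)**(3/2) = 128*(-3*I*sqrt(3)) = -384*I*sqrt(3)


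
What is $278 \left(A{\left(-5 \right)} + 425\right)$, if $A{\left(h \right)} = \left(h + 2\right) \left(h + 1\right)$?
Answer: $121486$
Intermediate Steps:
$A{\left(h \right)} = \left(1 + h\right) \left(2 + h\right)$ ($A{\left(h \right)} = \left(2 + h\right) \left(1 + h\right) = \left(1 + h\right) \left(2 + h\right)$)
$278 \left(A{\left(-5 \right)} + 425\right) = 278 \left(\left(2 + \left(-5\right)^{2} + 3 \left(-5\right)\right) + 425\right) = 278 \left(\left(2 + 25 - 15\right) + 425\right) = 278 \left(12 + 425\right) = 278 \cdot 437 = 121486$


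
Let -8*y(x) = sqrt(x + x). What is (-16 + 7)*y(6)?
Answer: 9*sqrt(3)/4 ≈ 3.8971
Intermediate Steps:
y(x) = -sqrt(2)*sqrt(x)/8 (y(x) = -sqrt(x + x)/8 = -sqrt(2)*sqrt(x)/8)
(-16 + 7)*y(6) = (-16 + 7)*(-sqrt(2)*sqrt(6)/8) = -(-9)*sqrt(3)/4 = 9*sqrt(3)/4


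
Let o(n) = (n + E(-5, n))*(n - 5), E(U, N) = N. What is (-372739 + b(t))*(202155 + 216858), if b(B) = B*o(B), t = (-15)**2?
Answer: 9177332088393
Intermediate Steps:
o(n) = 2*n*(-5 + n) (o(n) = (n + n)*(n - 5) = (2*n)*(-5 + n) = 2*n*(-5 + n))
t = 225
b(B) = 2*B**2*(-5 + B) (b(B) = B*(2*B*(-5 + B)) = 2*B**2*(-5 + B))
(-372739 + b(t))*(202155 + 216858) = (-372739 + 2*225**2*(-5 + 225))*(202155 + 216858) = (-372739 + 2*50625*220)*419013 = (-372739 + 22275000)*419013 = 21902261*419013 = 9177332088393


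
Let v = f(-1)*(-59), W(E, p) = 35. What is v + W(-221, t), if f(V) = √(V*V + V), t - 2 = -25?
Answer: 35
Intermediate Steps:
t = -23 (t = 2 - 25 = -23)
f(V) = √(V + V²) (f(V) = √(V² + V) = √(V + V²))
v = 0 (v = √(-(1 - 1))*(-59) = √(-1*0)*(-59) = √0*(-59) = 0*(-59) = 0)
v + W(-221, t) = 0 + 35 = 35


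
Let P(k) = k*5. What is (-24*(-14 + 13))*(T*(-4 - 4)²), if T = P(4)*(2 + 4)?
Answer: 184320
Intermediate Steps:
P(k) = 5*k
T = 120 (T = (5*4)*(2 + 4) = 20*6 = 120)
(-24*(-14 + 13))*(T*(-4 - 4)²) = (-24*(-14 + 13))*(120*(-4 - 4)²) = (-24*(-1))*(120*(-8)²) = 24*(120*64) = 24*7680 = 184320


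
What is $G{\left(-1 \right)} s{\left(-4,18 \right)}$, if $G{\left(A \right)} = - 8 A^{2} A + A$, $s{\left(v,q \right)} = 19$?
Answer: $133$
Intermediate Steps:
$G{\left(A \right)} = A - 8 A^{3}$ ($G{\left(A \right)} = - 8 A^{3} + A = A - 8 A^{3}$)
$G{\left(-1 \right)} s{\left(-4,18 \right)} = \left(-1 - 8 \left(-1\right)^{3}\right) 19 = \left(-1 - -8\right) 19 = \left(-1 + 8\right) 19 = 7 \cdot 19 = 133$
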